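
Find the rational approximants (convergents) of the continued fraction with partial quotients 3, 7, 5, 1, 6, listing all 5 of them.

Using the convergent recurrence p_i = a_i*p_{i-1} + p_{i-2}, q_i = a_i*q_{i-1} + q_{i-2} with p_{-2}=0, p_{-1}=1, q_{-2}=1, q_{-1}=0:
  i=0: a_0=3, p_0 = 3*1 + 0 = 3, q_0 = 3*0 + 1 = 1.
  i=1: a_1=7, p_1 = 7*3 + 1 = 22, q_1 = 7*1 + 0 = 7.
  i=2: a_2=5, p_2 = 5*22 + 3 = 113, q_2 = 5*7 + 1 = 36.
  i=3: a_3=1, p_3 = 1*113 + 22 = 135, q_3 = 1*36 + 7 = 43.
  i=4: a_4=6, p_4 = 6*135 + 113 = 923, q_4 = 6*43 + 36 = 294.

3/1, 22/7, 113/36, 135/43, 923/294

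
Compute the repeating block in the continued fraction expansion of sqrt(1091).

Write x_i = (sqrt(1091) + m_i)/d_i with (m_0, d_0) = (0, 1). a_0 = floor(sqrt(1091)) = 33, since 33^2 = 1089 <= 1091 < 1156 = 34^2.
Iterate m_{i+1} = d_i*a_i - m_i, d_{i+1} = (1091 - m_{i+1}^2)/d_i, a_{i+1} = floor((a_0 + m_{i+1})/d_{i+1}):
  m_1 = 1*33 - 0 = 33, d_1 = (1091 - 33^2)/1 = 2/1 = 2, a_1 = floor((33 + 33)/2) = 33.
  m_2 = 2*33 - 33 = 33, d_2 = (1091 - 33^2)/2 = 2/2 = 1, a_2 = floor((33 + 33)/1) = 66.
  m_3 = 1*66 - 33 = 33, d_3 = (1091 - 33^2)/1 = 2/1 = 2: (m_3, d_3) = (m_1, d_1) = (33, 2), so from here the quotients repeat a_1, a_2; the period length is 2.
Hence the expansion of sqrt(1091) is a_0 = 33 followed by the repeating block 33, 66 (period 2).

[33; (33, 66)]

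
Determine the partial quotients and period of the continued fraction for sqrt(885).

Write x_i = (sqrt(885) + m_i)/d_i with (m_0, d_0) = (0, 1). a_0 = floor(sqrt(885)) = 29, since 29^2 = 841 <= 885 < 900 = 30^2.
Iterate m_{i+1} = d_i*a_i - m_i, d_{i+1} = (885 - m_{i+1}^2)/d_i, a_{i+1} = floor((a_0 + m_{i+1})/d_{i+1}):
  m_1 = 1*29 - 0 = 29, d_1 = (885 - 29^2)/1 = 44/1 = 44, a_1 = floor((29 + 29)/44) = 1.
  m_2 = 44*1 - 29 = 15, d_2 = (885 - 15^2)/44 = 660/44 = 15, a_2 = floor((29 + 15)/15) = 2.
  m_3 = 15*2 - 15 = 15, d_3 = (885 - 15^2)/15 = 660/15 = 44, a_3 = floor((29 + 15)/44) = 1.
  m_4 = 44*1 - 15 = 29, d_4 = (885 - 29^2)/44 = 44/44 = 1, a_4 = floor((29 + 29)/1) = 58.
  m_5 = 1*58 - 29 = 29, d_5 = (885 - 29^2)/1 = 44/1 = 44: (m_5, d_5) = (m_1, d_1) = (29, 44), so from here the quotients repeat a_1, ..., a_4; the period length is 4.
Hence the expansion of sqrt(885) is a_0 = 29 followed by the repeating block 1, 2, 1, 58 (period 4).

[29; (1, 2, 1, 58)]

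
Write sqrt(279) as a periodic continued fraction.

Write x_i = (sqrt(279) + m_i)/d_i with (m_0, d_0) = (0, 1). a_0 = floor(sqrt(279)) = 16, since 16^2 = 256 <= 279 < 289 = 17^2.
Iterate m_{i+1} = d_i*a_i - m_i, d_{i+1} = (279 - m_{i+1}^2)/d_i, a_{i+1} = floor((a_0 + m_{i+1})/d_{i+1}):
  m_1 = 1*16 - 0 = 16, d_1 = (279 - 16^2)/1 = 23/1 = 23, a_1 = floor((16 + 16)/23) = 1.
  m_2 = 23*1 - 16 = 7, d_2 = (279 - 7^2)/23 = 230/23 = 10, a_2 = floor((16 + 7)/10) = 2.
  m_3 = 10*2 - 7 = 13, d_3 = (279 - 13^2)/10 = 110/10 = 11, a_3 = floor((16 + 13)/11) = 2.
  m_4 = 11*2 - 13 = 9, d_4 = (279 - 9^2)/11 = 198/11 = 18, a_4 = floor((16 + 9)/18) = 1.
  m_5 = 18*1 - 9 = 9, d_5 = (279 - 9^2)/18 = 198/18 = 11, a_5 = floor((16 + 9)/11) = 2.
  m_6 = 11*2 - 9 = 13, d_6 = (279 - 13^2)/11 = 110/11 = 10, a_6 = floor((16 + 13)/10) = 2.
  m_7 = 10*2 - 13 = 7, d_7 = (279 - 7^2)/10 = 230/10 = 23, a_7 = floor((16 + 7)/23) = 1.
  m_8 = 23*1 - 7 = 16, d_8 = (279 - 16^2)/23 = 23/23 = 1, a_8 = floor((16 + 16)/1) = 32.
  m_9 = 1*32 - 16 = 16, d_9 = (279 - 16^2)/1 = 23/1 = 23: (m_9, d_9) = (m_1, d_1) = (16, 23), so from here the quotients repeat a_1, ..., a_8; the period length is 8.
Hence the expansion of sqrt(279) is a_0 = 16 followed by the repeating block 1, 2, 2, 1, 2, 2, 1, 32 (period 8).

[16; (1, 2, 2, 1, 2, 2, 1, 32)]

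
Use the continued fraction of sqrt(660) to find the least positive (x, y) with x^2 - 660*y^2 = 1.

First expand sqrt(660) as a continued fraction. With x_i = (sqrt(660) + m_i)/d_i and (m_0, d_0) = (0, 1): a_0 = floor(sqrt(660)) = 25, since 25^2 = 625 <= 660 < 676 = 26^2.
Iterate m_{i+1} = d_i*a_i - m_i, d_{i+1} = (660 - m_{i+1}^2)/d_i, a_{i+1} = floor((a_0 + m_{i+1})/d_{i+1}):
  m_1 = 1*25 - 0 = 25, d_1 = (660 - 25^2)/1 = 35/1 = 35, a_1 = floor((25 + 25)/35) = 1.
  m_2 = 35*1 - 25 = 10, d_2 = (660 - 10^2)/35 = 560/35 = 16, a_2 = floor((25 + 10)/16) = 2.
  m_3 = 16*2 - 10 = 22, d_3 = (660 - 22^2)/16 = 176/16 = 11, a_3 = floor((25 + 22)/11) = 4.
  m_4 = 11*4 - 22 = 22, d_4 = (660 - 22^2)/11 = 176/11 = 16, a_4 = floor((25 + 22)/16) = 2.
  m_5 = 16*2 - 22 = 10, d_5 = (660 - 10^2)/16 = 560/16 = 35, a_5 = floor((25 + 10)/35) = 1.
  m_6 = 35*1 - 10 = 25, d_6 = (660 - 25^2)/35 = 35/35 = 1, a_6 = floor((25 + 25)/1) = 50.
  m_7 = 1*50 - 25 = 25, d_7 = (660 - 25^2)/1 = 35/1 = 35: (m_7, d_7) = (m_1, d_1) = (25, 35), so from here the quotients repeat a_1, ..., a_6; the period length is 6.
So sqrt(660) = [25; (1, 2, 4, 2, 1, 50)] with period length k = 6.
k is even, so the fundamental solution of x^2 - 660y^2 = 1 is (p_{k-1}, q_{k-1}) = (p_5, q_5); compute convergents through index 5.
Convergents (p_i = a_i*p_{i-1} + p_{i-2}, q_i = a_i*q_{i-1} + q_{i-2} with p_{-2}=0, p_{-1}=1, q_{-2}=1, q_{-1}=0):
  i=0: a_0=25, p_0 = 25*1 + 0 = 25, q_0 = 25*0 + 1 = 1.
  i=1: a_1=1, p_1 = 1*25 + 1 = 26, q_1 = 1*1 + 0 = 1.
  i=2: a_2=2, p_2 = 2*26 + 25 = 77, q_2 = 2*1 + 1 = 3.
  i=3: a_3=4, p_3 = 4*77 + 26 = 334, q_3 = 4*3 + 1 = 13.
  i=4: a_4=2, p_4 = 2*334 + 77 = 745, q_4 = 2*13 + 3 = 29.
  i=5: a_5=1, p_5 = 1*745 + 334 = 1079, q_5 = 1*29 + 13 = 42.
Check: 1079^2 - 660*42^2 = 1164241 - 1164240 = 1, so (x, y) = (1079, 42) solves the equation, and by the theorem it is the least positive solution.

(x, y) = (1079, 42)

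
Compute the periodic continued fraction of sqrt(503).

[22; (2, 2, 1, 21, 1, 2, 2, 44)]

Write x_i = (sqrt(503) + m_i)/d_i with (m_0, d_0) = (0, 1). a_0 = floor(sqrt(503)) = 22, since 22^2 = 484 <= 503 < 529 = 23^2.
Iterate m_{i+1} = d_i*a_i - m_i, d_{i+1} = (503 - m_{i+1}^2)/d_i, a_{i+1} = floor((a_0 + m_{i+1})/d_{i+1}):
  m_1 = 1*22 - 0 = 22, d_1 = (503 - 22^2)/1 = 19/1 = 19, a_1 = floor((22 + 22)/19) = 2.
  m_2 = 19*2 - 22 = 16, d_2 = (503 - 16^2)/19 = 247/19 = 13, a_2 = floor((22 + 16)/13) = 2.
  m_3 = 13*2 - 16 = 10, d_3 = (503 - 10^2)/13 = 403/13 = 31, a_3 = floor((22 + 10)/31) = 1.
  m_4 = 31*1 - 10 = 21, d_4 = (503 - 21^2)/31 = 62/31 = 2, a_4 = floor((22 + 21)/2) = 21.
  m_5 = 2*21 - 21 = 21, d_5 = (503 - 21^2)/2 = 62/2 = 31, a_5 = floor((22 + 21)/31) = 1.
  m_6 = 31*1 - 21 = 10, d_6 = (503 - 10^2)/31 = 403/31 = 13, a_6 = floor((22 + 10)/13) = 2.
  m_7 = 13*2 - 10 = 16, d_7 = (503 - 16^2)/13 = 247/13 = 19, a_7 = floor((22 + 16)/19) = 2.
  m_8 = 19*2 - 16 = 22, d_8 = (503 - 22^2)/19 = 19/19 = 1, a_8 = floor((22 + 22)/1) = 44.
  m_9 = 1*44 - 22 = 22, d_9 = (503 - 22^2)/1 = 19/1 = 19: (m_9, d_9) = (m_1, d_1) = (22, 19), so from here the quotients repeat a_1, ..., a_8; the period length is 8.
Hence the expansion of sqrt(503) is a_0 = 22 followed by the repeating block 2, 2, 1, 21, 1, 2, 2, 44 (period 8).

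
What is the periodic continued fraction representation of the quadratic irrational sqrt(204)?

[14; (3, 1, 1, 6, 1, 1, 3, 28)]

Write x_i = (sqrt(204) + m_i)/d_i with (m_0, d_0) = (0, 1). a_0 = floor(sqrt(204)) = 14, since 14^2 = 196 <= 204 < 225 = 15^2.
Iterate m_{i+1} = d_i*a_i - m_i, d_{i+1} = (204 - m_{i+1}^2)/d_i, a_{i+1} = floor((a_0 + m_{i+1})/d_{i+1}):
  m_1 = 1*14 - 0 = 14, d_1 = (204 - 14^2)/1 = 8/1 = 8, a_1 = floor((14 + 14)/8) = 3.
  m_2 = 8*3 - 14 = 10, d_2 = (204 - 10^2)/8 = 104/8 = 13, a_2 = floor((14 + 10)/13) = 1.
  m_3 = 13*1 - 10 = 3, d_3 = (204 - 3^2)/13 = 195/13 = 15, a_3 = floor((14 + 3)/15) = 1.
  m_4 = 15*1 - 3 = 12, d_4 = (204 - 12^2)/15 = 60/15 = 4, a_4 = floor((14 + 12)/4) = 6.
  m_5 = 4*6 - 12 = 12, d_5 = (204 - 12^2)/4 = 60/4 = 15, a_5 = floor((14 + 12)/15) = 1.
  m_6 = 15*1 - 12 = 3, d_6 = (204 - 3^2)/15 = 195/15 = 13, a_6 = floor((14 + 3)/13) = 1.
  m_7 = 13*1 - 3 = 10, d_7 = (204 - 10^2)/13 = 104/13 = 8, a_7 = floor((14 + 10)/8) = 3.
  m_8 = 8*3 - 10 = 14, d_8 = (204 - 14^2)/8 = 8/8 = 1, a_8 = floor((14 + 14)/1) = 28.
  m_9 = 1*28 - 14 = 14, d_9 = (204 - 14^2)/1 = 8/1 = 8: (m_9, d_9) = (m_1, d_1) = (14, 8), so from here the quotients repeat a_1, ..., a_8; the period length is 8.
Hence the expansion of sqrt(204) is a_0 = 14 followed by the repeating block 3, 1, 1, 6, 1, 1, 3, 28 (period 8).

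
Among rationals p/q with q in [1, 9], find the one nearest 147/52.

Expand x = 147/52 as a continued fraction with the Euclidean algorithm:
  147 = 2*52 + 43, so a_0 = 2.
  52 = 1*43 + 9, so a_1 = 1.
  43 = 4*9 + 7, so a_2 = 4.
  9 = 1*7 + 2, so a_3 = 1.
  7 = 3*2 + 1, so a_4 = 3.
  2 = 2*1 + 0, so a_5 = 2.
so x = [2; 1, 4, 1, 3, 2].
Convergents (p_i = a_i*p_{i-1} + p_{i-2}, q_i = a_i*q_{i-1} + q_{i-2} with p_{-2}=0, p_{-1}=1, q_{-2}=1, q_{-1}=0), until the denominator exceeds 9:
  i=0: a_0=2, p_0 = 2*1 + 0 = 2, q_0 = 2*0 + 1 = 1.
  i=1: a_1=1, p_1 = 1*2 + 1 = 3, q_1 = 1*1 + 0 = 1.
  i=2: a_2=4, p_2 = 4*3 + 2 = 14, q_2 = 4*1 + 1 = 5.
  i=3: a_3=1, p_3 = 1*14 + 3 = 17, q_3 = 1*5 + 1 = 6.
  i=4: a_4=3, p_4 = 3*17 + 14 = 65, q_4 = 3*6 + 5 = 23.
q_4 = 23 > 9, so the last convergent with denominator <= 9 is p_3/q_3 = 17/6.
The closest fraction with denominator <= 9 is either p_3/q_3 or the intermediate fraction (k*p_3 + p_2)/(k*q_3 + q_2) with the largest k >= 1 whose denominator stays <= 9; these approach x as k grows, and every other convergent or intermediate fraction in range is farther away.
Largest k: floor((9 - q_2)/q_3) = floor((9 - 5)/6) = 0.
Since k = 0, no intermediate fraction beyond p_3/q_3 has denominator <= 9, so the convergent 17/6 is the closest (its error is |147*6 - 17*52|/(52*6) = 2/312).

17/6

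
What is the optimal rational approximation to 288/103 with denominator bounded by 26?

Expand x = 288/103 as a continued fraction with the Euclidean algorithm:
  288 = 2*103 + 82, so a_0 = 2.
  103 = 1*82 + 21, so a_1 = 1.
  82 = 3*21 + 19, so a_2 = 3.
  21 = 1*19 + 2, so a_3 = 1.
  19 = 9*2 + 1, so a_4 = 9.
  2 = 2*1 + 0, so a_5 = 2.
so x = [2; 1, 3, 1, 9, 2].
Convergents (p_i = a_i*p_{i-1} + p_{i-2}, q_i = a_i*q_{i-1} + q_{i-2} with p_{-2}=0, p_{-1}=1, q_{-2}=1, q_{-1}=0), until the denominator exceeds 26:
  i=0: a_0=2, p_0 = 2*1 + 0 = 2, q_0 = 2*0 + 1 = 1.
  i=1: a_1=1, p_1 = 1*2 + 1 = 3, q_1 = 1*1 + 0 = 1.
  i=2: a_2=3, p_2 = 3*3 + 2 = 11, q_2 = 3*1 + 1 = 4.
  i=3: a_3=1, p_3 = 1*11 + 3 = 14, q_3 = 1*4 + 1 = 5.
  i=4: a_4=9, p_4 = 9*14 + 11 = 137, q_4 = 9*5 + 4 = 49.
q_4 = 49 > 26, so the last convergent with denominator <= 26 is p_3/q_3 = 14/5.
The closest fraction with denominator <= 26 is either p_3/q_3 or the intermediate fraction (k*p_3 + p_2)/(k*q_3 + q_2) with the largest k >= 1 whose denominator stays <= 26; these approach x as k grows, and every other convergent or intermediate fraction in range is farther away.
Largest k: floor((26 - q_2)/q_3) = floor((26 - 4)/5) = 4.
That gives (4*14 + 11)/(4*5 + 4) = 67/24.
Compare the errors: |x - 14/5| = |288*5 - 14*103|/(103*5) = 2/515, and |x - 67/24| = |288*24 - 67*103|/(103*24) = 11/2472.
Cross-multiplying, 2*2472 = 4944 < 5665 = 11*515, so 2/515 is smaller: the convergent 14/5 is closer to x than 67/24.

14/5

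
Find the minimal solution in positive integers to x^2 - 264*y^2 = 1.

(x, y) = (65, 4)

First expand sqrt(264) as a continued fraction. With x_i = (sqrt(264) + m_i)/d_i and (m_0, d_0) = (0, 1): a_0 = floor(sqrt(264)) = 16, since 16^2 = 256 <= 264 < 289 = 17^2.
Iterate m_{i+1} = d_i*a_i - m_i, d_{i+1} = (264 - m_{i+1}^2)/d_i, a_{i+1} = floor((a_0 + m_{i+1})/d_{i+1}):
  m_1 = 1*16 - 0 = 16, d_1 = (264 - 16^2)/1 = 8/1 = 8, a_1 = floor((16 + 16)/8) = 4.
  m_2 = 8*4 - 16 = 16, d_2 = (264 - 16^2)/8 = 8/8 = 1, a_2 = floor((16 + 16)/1) = 32.
  m_3 = 1*32 - 16 = 16, d_3 = (264 - 16^2)/1 = 8/1 = 8: (m_3, d_3) = (m_1, d_1) = (16, 8), so from here the quotients repeat a_1, a_2; the period length is 2.
So sqrt(264) = [16; (4, 32)] with period length k = 2.
k is even, so the fundamental solution of x^2 - 264y^2 = 1 is (p_{k-1}, q_{k-1}) = (p_1, q_1); compute convergents through index 1.
Convergents (p_i = a_i*p_{i-1} + p_{i-2}, q_i = a_i*q_{i-1} + q_{i-2} with p_{-2}=0, p_{-1}=1, q_{-2}=1, q_{-1}=0):
  i=0: a_0=16, p_0 = 16*1 + 0 = 16, q_0 = 16*0 + 1 = 1.
  i=1: a_1=4, p_1 = 4*16 + 1 = 65, q_1 = 4*1 + 0 = 4.
Check: 65^2 - 264*4^2 = 4225 - 4224 = 1, so (x, y) = (65, 4) solves the equation, and by the theorem it is the least positive solution.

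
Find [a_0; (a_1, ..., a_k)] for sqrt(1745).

Write x_i = (sqrt(1745) + m_i)/d_i with (m_0, d_0) = (0, 1). a_0 = floor(sqrt(1745)) = 41, since 41^2 = 1681 <= 1745 < 1764 = 42^2.
Iterate m_{i+1} = d_i*a_i - m_i, d_{i+1} = (1745 - m_{i+1}^2)/d_i, a_{i+1} = floor((a_0 + m_{i+1})/d_{i+1}):
  m_1 = 1*41 - 0 = 41, d_1 = (1745 - 41^2)/1 = 64/1 = 64, a_1 = floor((41 + 41)/64) = 1.
  m_2 = 64*1 - 41 = 23, d_2 = (1745 - 23^2)/64 = 1216/64 = 19, a_2 = floor((41 + 23)/19) = 3.
  m_3 = 19*3 - 23 = 34, d_3 = (1745 - 34^2)/19 = 589/19 = 31, a_3 = floor((41 + 34)/31) = 2.
  m_4 = 31*2 - 34 = 28, d_4 = (1745 - 28^2)/31 = 961/31 = 31, a_4 = floor((41 + 28)/31) = 2.
  m_5 = 31*2 - 28 = 34, d_5 = (1745 - 34^2)/31 = 589/31 = 19, a_5 = floor((41 + 34)/19) = 3.
  m_6 = 19*3 - 34 = 23, d_6 = (1745 - 23^2)/19 = 1216/19 = 64, a_6 = floor((41 + 23)/64) = 1.
  m_7 = 64*1 - 23 = 41, d_7 = (1745 - 41^2)/64 = 64/64 = 1, a_7 = floor((41 + 41)/1) = 82.
  m_8 = 1*82 - 41 = 41, d_8 = (1745 - 41^2)/1 = 64/1 = 64: (m_8, d_8) = (m_1, d_1) = (41, 64), so from here the quotients repeat a_1, ..., a_7; the period length is 7.
Hence the expansion of sqrt(1745) is a_0 = 41 followed by the repeating block 1, 3, 2, 2, 3, 1, 82 (period 7).

[41; (1, 3, 2, 2, 3, 1, 82)]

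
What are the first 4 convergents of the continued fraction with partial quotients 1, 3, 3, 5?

Using the convergent recurrence p_i = a_i*p_{i-1} + p_{i-2}, q_i = a_i*q_{i-1} + q_{i-2} with p_{-2}=0, p_{-1}=1, q_{-2}=1, q_{-1}=0:
  i=0: a_0=1, p_0 = 1*1 + 0 = 1, q_0 = 1*0 + 1 = 1.
  i=1: a_1=3, p_1 = 3*1 + 1 = 4, q_1 = 3*1 + 0 = 3.
  i=2: a_2=3, p_2 = 3*4 + 1 = 13, q_2 = 3*3 + 1 = 10.
  i=3: a_3=5, p_3 = 5*13 + 4 = 69, q_3 = 5*10 + 3 = 53.

1/1, 4/3, 13/10, 69/53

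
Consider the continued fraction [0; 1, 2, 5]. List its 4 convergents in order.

0/1, 1/1, 2/3, 11/16

Using the convergent recurrence p_i = a_i*p_{i-1} + p_{i-2}, q_i = a_i*q_{i-1} + q_{i-2} with p_{-2}=0, p_{-1}=1, q_{-2}=1, q_{-1}=0:
  i=0: a_0=0, p_0 = 0*1 + 0 = 0, q_0 = 0*0 + 1 = 1.
  i=1: a_1=1, p_1 = 1*0 + 1 = 1, q_1 = 1*1 + 0 = 1.
  i=2: a_2=2, p_2 = 2*1 + 0 = 2, q_2 = 2*1 + 1 = 3.
  i=3: a_3=5, p_3 = 5*2 + 1 = 11, q_3 = 5*3 + 1 = 16.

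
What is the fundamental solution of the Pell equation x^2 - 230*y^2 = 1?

(x, y) = (91, 6)

First expand sqrt(230) as a continued fraction. With x_i = (sqrt(230) + m_i)/d_i and (m_0, d_0) = (0, 1): a_0 = floor(sqrt(230)) = 15, since 15^2 = 225 <= 230 < 256 = 16^2.
Iterate m_{i+1} = d_i*a_i - m_i, d_{i+1} = (230 - m_{i+1}^2)/d_i, a_{i+1} = floor((a_0 + m_{i+1})/d_{i+1}):
  m_1 = 1*15 - 0 = 15, d_1 = (230 - 15^2)/1 = 5/1 = 5, a_1 = floor((15 + 15)/5) = 6.
  m_2 = 5*6 - 15 = 15, d_2 = (230 - 15^2)/5 = 5/5 = 1, a_2 = floor((15 + 15)/1) = 30.
  m_3 = 1*30 - 15 = 15, d_3 = (230 - 15^2)/1 = 5/1 = 5: (m_3, d_3) = (m_1, d_1) = (15, 5), so from here the quotients repeat a_1, a_2; the period length is 2.
So sqrt(230) = [15; (6, 30)] with period length k = 2.
k is even, so the fundamental solution of x^2 - 230y^2 = 1 is (p_{k-1}, q_{k-1}) = (p_1, q_1); compute convergents through index 1.
Convergents (p_i = a_i*p_{i-1} + p_{i-2}, q_i = a_i*q_{i-1} + q_{i-2} with p_{-2}=0, p_{-1}=1, q_{-2}=1, q_{-1}=0):
  i=0: a_0=15, p_0 = 15*1 + 0 = 15, q_0 = 15*0 + 1 = 1.
  i=1: a_1=6, p_1 = 6*15 + 1 = 91, q_1 = 6*1 + 0 = 6.
Check: 91^2 - 230*6^2 = 8281 - 8280 = 1, so (x, y) = (91, 6) solves the equation, and by the theorem it is the least positive solution.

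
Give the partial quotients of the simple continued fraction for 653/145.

[4; 1, 1, 72]

Run the Euclidean algorithm on 653 and 145; the successive quotients are the partial quotients a_0, a_1, ... (each step inverts the fractional part left over by the previous one):
  653 = 4*145 + 73, so a_0 = 4.
  145 = 1*73 + 72, so a_1 = 1.
  73 = 1*72 + 1, so a_2 = 1.
  72 = 72*1 + 0, so a_3 = 72.
The remainder reaches 0 after 4 divisions, so the expansion has 4 partial quotients, read off in order.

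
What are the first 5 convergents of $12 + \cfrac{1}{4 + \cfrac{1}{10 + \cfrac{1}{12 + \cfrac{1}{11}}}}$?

Using the convergent recurrence p_i = a_i*p_{i-1} + p_{i-2}, q_i = a_i*q_{i-1} + q_{i-2} with p_{-2}=0, p_{-1}=1, q_{-2}=1, q_{-1}=0:
  i=0: a_0=12, p_0 = 12*1 + 0 = 12, q_0 = 12*0 + 1 = 1.
  i=1: a_1=4, p_1 = 4*12 + 1 = 49, q_1 = 4*1 + 0 = 4.
  i=2: a_2=10, p_2 = 10*49 + 12 = 502, q_2 = 10*4 + 1 = 41.
  i=3: a_3=12, p_3 = 12*502 + 49 = 6073, q_3 = 12*41 + 4 = 496.
  i=4: a_4=11, p_4 = 11*6073 + 502 = 67305, q_4 = 11*496 + 41 = 5497.

12/1, 49/4, 502/41, 6073/496, 67305/5497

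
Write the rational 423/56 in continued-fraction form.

[7; 1, 1, 4, 6]

Run the Euclidean algorithm on 423 and 56; the successive quotients are the partial quotients a_0, a_1, ... (each step inverts the fractional part left over by the previous one):
  423 = 7*56 + 31, so a_0 = 7.
  56 = 1*31 + 25, so a_1 = 1.
  31 = 1*25 + 6, so a_2 = 1.
  25 = 4*6 + 1, so a_3 = 4.
  6 = 6*1 + 0, so a_4 = 6.
The remainder reaches 0 after 5 divisions, so the expansion has 5 partial quotients, read off in order.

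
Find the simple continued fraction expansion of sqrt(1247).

[35; (3, 5, 9, 1, 9, 5, 3, 70)]

Write x_i = (sqrt(1247) + m_i)/d_i with (m_0, d_0) = (0, 1). a_0 = floor(sqrt(1247)) = 35, since 35^2 = 1225 <= 1247 < 1296 = 36^2.
Iterate m_{i+1} = d_i*a_i - m_i, d_{i+1} = (1247 - m_{i+1}^2)/d_i, a_{i+1} = floor((a_0 + m_{i+1})/d_{i+1}):
  m_1 = 1*35 - 0 = 35, d_1 = (1247 - 35^2)/1 = 22/1 = 22, a_1 = floor((35 + 35)/22) = 3.
  m_2 = 22*3 - 35 = 31, d_2 = (1247 - 31^2)/22 = 286/22 = 13, a_2 = floor((35 + 31)/13) = 5.
  m_3 = 13*5 - 31 = 34, d_3 = (1247 - 34^2)/13 = 91/13 = 7, a_3 = floor((35 + 34)/7) = 9.
  m_4 = 7*9 - 34 = 29, d_4 = (1247 - 29^2)/7 = 406/7 = 58, a_4 = floor((35 + 29)/58) = 1.
  m_5 = 58*1 - 29 = 29, d_5 = (1247 - 29^2)/58 = 406/58 = 7, a_5 = floor((35 + 29)/7) = 9.
  m_6 = 7*9 - 29 = 34, d_6 = (1247 - 34^2)/7 = 91/7 = 13, a_6 = floor((35 + 34)/13) = 5.
  m_7 = 13*5 - 34 = 31, d_7 = (1247 - 31^2)/13 = 286/13 = 22, a_7 = floor((35 + 31)/22) = 3.
  m_8 = 22*3 - 31 = 35, d_8 = (1247 - 35^2)/22 = 22/22 = 1, a_8 = floor((35 + 35)/1) = 70.
  m_9 = 1*70 - 35 = 35, d_9 = (1247 - 35^2)/1 = 22/1 = 22: (m_9, d_9) = (m_1, d_1) = (35, 22), so from here the quotients repeat a_1, ..., a_8; the period length is 8.
Hence the expansion of sqrt(1247) is a_0 = 35 followed by the repeating block 3, 5, 9, 1, 9, 5, 3, 70 (period 8).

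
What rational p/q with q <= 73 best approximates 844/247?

Expand x = 844/247 as a continued fraction with the Euclidean algorithm:
  844 = 3*247 + 103, so a_0 = 3.
  247 = 2*103 + 41, so a_1 = 2.
  103 = 2*41 + 21, so a_2 = 2.
  41 = 1*21 + 20, so a_3 = 1.
  21 = 1*20 + 1, so a_4 = 1.
  20 = 20*1 + 0, so a_5 = 20.
so x = [3; 2, 2, 1, 1, 20].
Convergents (p_i = a_i*p_{i-1} + p_{i-2}, q_i = a_i*q_{i-1} + q_{i-2} with p_{-2}=0, p_{-1}=1, q_{-2}=1, q_{-1}=0), until the denominator exceeds 73:
  i=0: a_0=3, p_0 = 3*1 + 0 = 3, q_0 = 3*0 + 1 = 1.
  i=1: a_1=2, p_1 = 2*3 + 1 = 7, q_1 = 2*1 + 0 = 2.
  i=2: a_2=2, p_2 = 2*7 + 3 = 17, q_2 = 2*2 + 1 = 5.
  i=3: a_3=1, p_3 = 1*17 + 7 = 24, q_3 = 1*5 + 2 = 7.
  i=4: a_4=1, p_4 = 1*24 + 17 = 41, q_4 = 1*7 + 5 = 12.
  i=5: a_5=20, p_5 = 20*41 + 24 = 844, q_5 = 20*12 + 7 = 247.
q_5 = 247 > 73, so the last convergent with denominator <= 73 is p_4/q_4 = 41/12.
The closest fraction with denominator <= 73 is either p_4/q_4 or the intermediate fraction (k*p_4 + p_3)/(k*q_4 + q_3) with the largest k >= 1 whose denominator stays <= 73; these approach x as k grows, and every other convergent or intermediate fraction in range is farther away.
Largest k: floor((73 - q_3)/q_4) = floor((73 - 7)/12) = 5.
That gives (5*41 + 24)/(5*12 + 7) = 229/67.
Compare the errors: |x - 41/12| = |844*12 - 41*247|/(247*12) = 1/2964, and |x - 229/67| = |844*67 - 229*247|/(247*67) = 15/16549.
Cross-multiplying, 1*16549 = 16549 < 44460 = 15*2964, so 1/2964 is smaller: the convergent 41/12 is closer to x than 229/67.

41/12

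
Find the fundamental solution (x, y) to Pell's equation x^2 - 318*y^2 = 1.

(x, y) = (107, 6)

First expand sqrt(318) as a continued fraction. With x_i = (sqrt(318) + m_i)/d_i and (m_0, d_0) = (0, 1): a_0 = floor(sqrt(318)) = 17, since 17^2 = 289 <= 318 < 324 = 18^2.
Iterate m_{i+1} = d_i*a_i - m_i, d_{i+1} = (318 - m_{i+1}^2)/d_i, a_{i+1} = floor((a_0 + m_{i+1})/d_{i+1}):
  m_1 = 1*17 - 0 = 17, d_1 = (318 - 17^2)/1 = 29/1 = 29, a_1 = floor((17 + 17)/29) = 1.
  m_2 = 29*1 - 17 = 12, d_2 = (318 - 12^2)/29 = 174/29 = 6, a_2 = floor((17 + 12)/6) = 4.
  m_3 = 6*4 - 12 = 12, d_3 = (318 - 12^2)/6 = 174/6 = 29, a_3 = floor((17 + 12)/29) = 1.
  m_4 = 29*1 - 12 = 17, d_4 = (318 - 17^2)/29 = 29/29 = 1, a_4 = floor((17 + 17)/1) = 34.
  m_5 = 1*34 - 17 = 17, d_5 = (318 - 17^2)/1 = 29/1 = 29: (m_5, d_5) = (m_1, d_1) = (17, 29), so from here the quotients repeat a_1, ..., a_4; the period length is 4.
So sqrt(318) = [17; (1, 4, 1, 34)] with period length k = 4.
k is even, so the fundamental solution of x^2 - 318y^2 = 1 is (p_{k-1}, q_{k-1}) = (p_3, q_3); compute convergents through index 3.
Convergents (p_i = a_i*p_{i-1} + p_{i-2}, q_i = a_i*q_{i-1} + q_{i-2} with p_{-2}=0, p_{-1}=1, q_{-2}=1, q_{-1}=0):
  i=0: a_0=17, p_0 = 17*1 + 0 = 17, q_0 = 17*0 + 1 = 1.
  i=1: a_1=1, p_1 = 1*17 + 1 = 18, q_1 = 1*1 + 0 = 1.
  i=2: a_2=4, p_2 = 4*18 + 17 = 89, q_2 = 4*1 + 1 = 5.
  i=3: a_3=1, p_3 = 1*89 + 18 = 107, q_3 = 1*5 + 1 = 6.
Check: 107^2 - 318*6^2 = 11449 - 11448 = 1, so (x, y) = (107, 6) solves the equation, and by the theorem it is the least positive solution.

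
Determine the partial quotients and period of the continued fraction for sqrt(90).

Write x_i = (sqrt(90) + m_i)/d_i with (m_0, d_0) = (0, 1). a_0 = floor(sqrt(90)) = 9, since 9^2 = 81 <= 90 < 100 = 10^2.
Iterate m_{i+1} = d_i*a_i - m_i, d_{i+1} = (90 - m_{i+1}^2)/d_i, a_{i+1} = floor((a_0 + m_{i+1})/d_{i+1}):
  m_1 = 1*9 - 0 = 9, d_1 = (90 - 9^2)/1 = 9/1 = 9, a_1 = floor((9 + 9)/9) = 2.
  m_2 = 9*2 - 9 = 9, d_2 = (90 - 9^2)/9 = 9/9 = 1, a_2 = floor((9 + 9)/1) = 18.
  m_3 = 1*18 - 9 = 9, d_3 = (90 - 9^2)/1 = 9/1 = 9: (m_3, d_3) = (m_1, d_1) = (9, 9), so from here the quotients repeat a_1, a_2; the period length is 2.
Hence the expansion of sqrt(90) is a_0 = 9 followed by the repeating block 2, 18 (period 2).

[9; (2, 18)]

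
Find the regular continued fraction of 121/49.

[2; 2, 7, 1, 2]

Run the Euclidean algorithm on 121 and 49; the successive quotients are the partial quotients a_0, a_1, ... (each step inverts the fractional part left over by the previous one):
  121 = 2*49 + 23, so a_0 = 2.
  49 = 2*23 + 3, so a_1 = 2.
  23 = 7*3 + 2, so a_2 = 7.
  3 = 1*2 + 1, so a_3 = 1.
  2 = 2*1 + 0, so a_4 = 2.
The remainder reaches 0 after 5 divisions, so the expansion has 5 partial quotients, read off in order.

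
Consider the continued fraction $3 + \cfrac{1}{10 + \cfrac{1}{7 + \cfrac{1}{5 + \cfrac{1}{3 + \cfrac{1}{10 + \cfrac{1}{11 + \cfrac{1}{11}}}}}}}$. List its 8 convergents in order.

3/1, 31/10, 220/71, 1131/365, 3613/1166, 37261/12025, 413484/133441, 4585585/1479876

Using the convergent recurrence p_i = a_i*p_{i-1} + p_{i-2}, q_i = a_i*q_{i-1} + q_{i-2} with p_{-2}=0, p_{-1}=1, q_{-2}=1, q_{-1}=0:
  i=0: a_0=3, p_0 = 3*1 + 0 = 3, q_0 = 3*0 + 1 = 1.
  i=1: a_1=10, p_1 = 10*3 + 1 = 31, q_1 = 10*1 + 0 = 10.
  i=2: a_2=7, p_2 = 7*31 + 3 = 220, q_2 = 7*10 + 1 = 71.
  i=3: a_3=5, p_3 = 5*220 + 31 = 1131, q_3 = 5*71 + 10 = 365.
  i=4: a_4=3, p_4 = 3*1131 + 220 = 3613, q_4 = 3*365 + 71 = 1166.
  i=5: a_5=10, p_5 = 10*3613 + 1131 = 37261, q_5 = 10*1166 + 365 = 12025.
  i=6: a_6=11, p_6 = 11*37261 + 3613 = 413484, q_6 = 11*12025 + 1166 = 133441.
  i=7: a_7=11, p_7 = 11*413484 + 37261 = 4585585, q_7 = 11*133441 + 12025 = 1479876.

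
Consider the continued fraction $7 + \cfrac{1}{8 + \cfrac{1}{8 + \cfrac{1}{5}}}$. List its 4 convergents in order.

7/1, 57/8, 463/65, 2372/333

Using the convergent recurrence p_i = a_i*p_{i-1} + p_{i-2}, q_i = a_i*q_{i-1} + q_{i-2} with p_{-2}=0, p_{-1}=1, q_{-2}=1, q_{-1}=0:
  i=0: a_0=7, p_0 = 7*1 + 0 = 7, q_0 = 7*0 + 1 = 1.
  i=1: a_1=8, p_1 = 8*7 + 1 = 57, q_1 = 8*1 + 0 = 8.
  i=2: a_2=8, p_2 = 8*57 + 7 = 463, q_2 = 8*8 + 1 = 65.
  i=3: a_3=5, p_3 = 5*463 + 57 = 2372, q_3 = 5*65 + 8 = 333.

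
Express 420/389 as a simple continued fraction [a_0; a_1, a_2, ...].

[1; 12, 1, 1, 4, 1, 2]

Run the Euclidean algorithm on 420 and 389; the successive quotients are the partial quotients a_0, a_1, ... (each step inverts the fractional part left over by the previous one):
  420 = 1*389 + 31, so a_0 = 1.
  389 = 12*31 + 17, so a_1 = 12.
  31 = 1*17 + 14, so a_2 = 1.
  17 = 1*14 + 3, so a_3 = 1.
  14 = 4*3 + 2, so a_4 = 4.
  3 = 1*2 + 1, so a_5 = 1.
  2 = 2*1 + 0, so a_6 = 2.
The remainder reaches 0 after 7 divisions, so the expansion has 7 partial quotients, read off in order.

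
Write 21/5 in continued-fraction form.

[4; 5]

Run the Euclidean algorithm on 21 and 5; the successive quotients are the partial quotients a_0, a_1, ... (each step inverts the fractional part left over by the previous one):
  21 = 4*5 + 1, so a_0 = 4.
  5 = 5*1 + 0, so a_1 = 5.
The remainder reaches 0 after 2 divisions, so the expansion has 2 partial quotients, read off in order.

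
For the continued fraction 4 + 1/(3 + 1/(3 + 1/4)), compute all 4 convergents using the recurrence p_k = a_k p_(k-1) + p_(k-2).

4/1, 13/3, 43/10, 185/43

Using the convergent recurrence p_i = a_i*p_{i-1} + p_{i-2}, q_i = a_i*q_{i-1} + q_{i-2} with p_{-2}=0, p_{-1}=1, q_{-2}=1, q_{-1}=0:
  i=0: a_0=4, p_0 = 4*1 + 0 = 4, q_0 = 4*0 + 1 = 1.
  i=1: a_1=3, p_1 = 3*4 + 1 = 13, q_1 = 3*1 + 0 = 3.
  i=2: a_2=3, p_2 = 3*13 + 4 = 43, q_2 = 3*3 + 1 = 10.
  i=3: a_3=4, p_3 = 4*43 + 13 = 185, q_3 = 4*10 + 3 = 43.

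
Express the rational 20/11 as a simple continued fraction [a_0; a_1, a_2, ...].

[1; 1, 4, 2]

Run the Euclidean algorithm on 20 and 11; the successive quotients are the partial quotients a_0, a_1, ... (each step inverts the fractional part left over by the previous one):
  20 = 1*11 + 9, so a_0 = 1.
  11 = 1*9 + 2, so a_1 = 1.
  9 = 4*2 + 1, so a_2 = 4.
  2 = 2*1 + 0, so a_3 = 2.
The remainder reaches 0 after 4 divisions, so the expansion has 4 partial quotients, read off in order.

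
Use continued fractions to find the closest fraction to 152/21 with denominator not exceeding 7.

29/4

Expand x = 152/21 as a continued fraction with the Euclidean algorithm:
  152 = 7*21 + 5, so a_0 = 7.
  21 = 4*5 + 1, so a_1 = 4.
  5 = 5*1 + 0, so a_2 = 5.
so x = [7; 4, 5].
Convergents (p_i = a_i*p_{i-1} + p_{i-2}, q_i = a_i*q_{i-1} + q_{i-2} with p_{-2}=0, p_{-1}=1, q_{-2}=1, q_{-1}=0), until the denominator exceeds 7:
  i=0: a_0=7, p_0 = 7*1 + 0 = 7, q_0 = 7*0 + 1 = 1.
  i=1: a_1=4, p_1 = 4*7 + 1 = 29, q_1 = 4*1 + 0 = 4.
  i=2: a_2=5, p_2 = 5*29 + 7 = 152, q_2 = 5*4 + 1 = 21.
q_2 = 21 > 7, so the last convergent with denominator <= 7 is p_1/q_1 = 29/4.
The closest fraction with denominator <= 7 is either p_1/q_1 or the intermediate fraction (k*p_1 + p_0)/(k*q_1 + q_0) with the largest k >= 1 whose denominator stays <= 7; these approach x as k grows, and every other convergent or intermediate fraction in range is farther away.
Largest k: floor((7 - q_0)/q_1) = floor((7 - 1)/4) = 1.
That gives (1*29 + 7)/(1*4 + 1) = 36/5.
Compare the errors: |x - 29/4| = |152*4 - 29*21|/(21*4) = 1/84, and |x - 36/5| = |152*5 - 36*21|/(21*5) = 4/105.
Cross-multiplying, 1*105 = 105 < 336 = 4*84, so 1/84 is smaller: the convergent 29/4 is closer to x than 36/5.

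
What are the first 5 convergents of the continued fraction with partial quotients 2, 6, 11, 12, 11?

2/1, 13/6, 145/67, 1753/810, 19428/8977

Using the convergent recurrence p_i = a_i*p_{i-1} + p_{i-2}, q_i = a_i*q_{i-1} + q_{i-2} with p_{-2}=0, p_{-1}=1, q_{-2}=1, q_{-1}=0:
  i=0: a_0=2, p_0 = 2*1 + 0 = 2, q_0 = 2*0 + 1 = 1.
  i=1: a_1=6, p_1 = 6*2 + 1 = 13, q_1 = 6*1 + 0 = 6.
  i=2: a_2=11, p_2 = 11*13 + 2 = 145, q_2 = 11*6 + 1 = 67.
  i=3: a_3=12, p_3 = 12*145 + 13 = 1753, q_3 = 12*67 + 6 = 810.
  i=4: a_4=11, p_4 = 11*1753 + 145 = 19428, q_4 = 11*810 + 67 = 8977.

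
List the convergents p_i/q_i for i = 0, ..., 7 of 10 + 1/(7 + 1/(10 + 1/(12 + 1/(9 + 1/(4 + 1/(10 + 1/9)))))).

Using the convergent recurrence p_i = a_i*p_{i-1} + p_{i-2}, q_i = a_i*q_{i-1} + q_{i-2} with p_{-2}=0, p_{-1}=1, q_{-2}=1, q_{-1}=0:
  i=0: a_0=10, p_0 = 10*1 + 0 = 10, q_0 = 10*0 + 1 = 1.
  i=1: a_1=7, p_1 = 7*10 + 1 = 71, q_1 = 7*1 + 0 = 7.
  i=2: a_2=10, p_2 = 10*71 + 10 = 720, q_2 = 10*7 + 1 = 71.
  i=3: a_3=12, p_3 = 12*720 + 71 = 8711, q_3 = 12*71 + 7 = 859.
  i=4: a_4=9, p_4 = 9*8711 + 720 = 79119, q_4 = 9*859 + 71 = 7802.
  i=5: a_5=4, p_5 = 4*79119 + 8711 = 325187, q_5 = 4*7802 + 859 = 32067.
  i=6: a_6=10, p_6 = 10*325187 + 79119 = 3330989, q_6 = 10*32067 + 7802 = 328472.
  i=7: a_7=9, p_7 = 9*3330989 + 325187 = 30304088, q_7 = 9*328472 + 32067 = 2988315.

10/1, 71/7, 720/71, 8711/859, 79119/7802, 325187/32067, 3330989/328472, 30304088/2988315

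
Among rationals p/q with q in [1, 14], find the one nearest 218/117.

Expand x = 218/117 as a continued fraction with the Euclidean algorithm:
  218 = 1*117 + 101, so a_0 = 1.
  117 = 1*101 + 16, so a_1 = 1.
  101 = 6*16 + 5, so a_2 = 6.
  16 = 3*5 + 1, so a_3 = 3.
  5 = 5*1 + 0, so a_4 = 5.
so x = [1; 1, 6, 3, 5].
Convergents (p_i = a_i*p_{i-1} + p_{i-2}, q_i = a_i*q_{i-1} + q_{i-2} with p_{-2}=0, p_{-1}=1, q_{-2}=1, q_{-1}=0), until the denominator exceeds 14:
  i=0: a_0=1, p_0 = 1*1 + 0 = 1, q_0 = 1*0 + 1 = 1.
  i=1: a_1=1, p_1 = 1*1 + 1 = 2, q_1 = 1*1 + 0 = 1.
  i=2: a_2=6, p_2 = 6*2 + 1 = 13, q_2 = 6*1 + 1 = 7.
  i=3: a_3=3, p_3 = 3*13 + 2 = 41, q_3 = 3*7 + 1 = 22.
q_3 = 22 > 14, so the last convergent with denominator <= 14 is p_2/q_2 = 13/7.
The closest fraction with denominator <= 14 is either p_2/q_2 or the intermediate fraction (k*p_2 + p_1)/(k*q_2 + q_1) with the largest k >= 1 whose denominator stays <= 14; these approach x as k grows, and every other convergent or intermediate fraction in range is farther away.
Largest k: floor((14 - q_1)/q_2) = floor((14 - 1)/7) = 1.
That gives (1*13 + 2)/(1*7 + 1) = 15/8.
Compare the errors: |x - 13/7| = |218*7 - 13*117|/(117*7) = 5/819, and |x - 15/8| = |218*8 - 15*117|/(117*8) = 11/936.
Cross-multiplying, 5*936 = 4680 < 9009 = 11*819, so 5/819 is smaller: the convergent 13/7 is closer to x than 15/8.

13/7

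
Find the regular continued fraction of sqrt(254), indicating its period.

Write x_i = (sqrt(254) + m_i)/d_i with (m_0, d_0) = (0, 1). a_0 = floor(sqrt(254)) = 15, since 15^2 = 225 <= 254 < 256 = 16^2.
Iterate m_{i+1} = d_i*a_i - m_i, d_{i+1} = (254 - m_{i+1}^2)/d_i, a_{i+1} = floor((a_0 + m_{i+1})/d_{i+1}):
  m_1 = 1*15 - 0 = 15, d_1 = (254 - 15^2)/1 = 29/1 = 29, a_1 = floor((15 + 15)/29) = 1.
  m_2 = 29*1 - 15 = 14, d_2 = (254 - 14^2)/29 = 58/29 = 2, a_2 = floor((15 + 14)/2) = 14.
  m_3 = 2*14 - 14 = 14, d_3 = (254 - 14^2)/2 = 58/2 = 29, a_3 = floor((15 + 14)/29) = 1.
  m_4 = 29*1 - 14 = 15, d_4 = (254 - 15^2)/29 = 29/29 = 1, a_4 = floor((15 + 15)/1) = 30.
  m_5 = 1*30 - 15 = 15, d_5 = (254 - 15^2)/1 = 29/1 = 29: (m_5, d_5) = (m_1, d_1) = (15, 29), so from here the quotients repeat a_1, ..., a_4; the period length is 4.
Hence the expansion of sqrt(254) is a_0 = 15 followed by the repeating block 1, 14, 1, 30 (period 4).

[15; (1, 14, 1, 30)]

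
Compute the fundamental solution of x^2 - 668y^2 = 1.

(x, y) = (56447, 2184)

First expand sqrt(668) as a continued fraction. With x_i = (sqrt(668) + m_i)/d_i and (m_0, d_0) = (0, 1): a_0 = floor(sqrt(668)) = 25, since 25^2 = 625 <= 668 < 676 = 26^2.
Iterate m_{i+1} = d_i*a_i - m_i, d_{i+1} = (668 - m_{i+1}^2)/d_i, a_{i+1} = floor((a_0 + m_{i+1})/d_{i+1}):
  m_1 = 1*25 - 0 = 25, d_1 = (668 - 25^2)/1 = 43/1 = 43, a_1 = floor((25 + 25)/43) = 1.
  m_2 = 43*1 - 25 = 18, d_2 = (668 - 18^2)/43 = 344/43 = 8, a_2 = floor((25 + 18)/8) = 5.
  m_3 = 8*5 - 18 = 22, d_3 = (668 - 22^2)/8 = 184/8 = 23, a_3 = floor((25 + 22)/23) = 2.
  m_4 = 23*2 - 22 = 24, d_4 = (668 - 24^2)/23 = 92/23 = 4, a_4 = floor((25 + 24)/4) = 12.
  m_5 = 4*12 - 24 = 24, d_5 = (668 - 24^2)/4 = 92/4 = 23, a_5 = floor((25 + 24)/23) = 2.
  m_6 = 23*2 - 24 = 22, d_6 = (668 - 22^2)/23 = 184/23 = 8, a_6 = floor((25 + 22)/8) = 5.
  m_7 = 8*5 - 22 = 18, d_7 = (668 - 18^2)/8 = 344/8 = 43, a_7 = floor((25 + 18)/43) = 1.
  m_8 = 43*1 - 18 = 25, d_8 = (668 - 25^2)/43 = 43/43 = 1, a_8 = floor((25 + 25)/1) = 50.
  m_9 = 1*50 - 25 = 25, d_9 = (668 - 25^2)/1 = 43/1 = 43: (m_9, d_9) = (m_1, d_1) = (25, 43), so from here the quotients repeat a_1, ..., a_8; the period length is 8.
So sqrt(668) = [25; (1, 5, 2, 12, 2, 5, 1, 50)] with period length k = 8.
k is even, so the fundamental solution of x^2 - 668y^2 = 1 is (p_{k-1}, q_{k-1}) = (p_7, q_7); compute convergents through index 7.
Convergents (p_i = a_i*p_{i-1} + p_{i-2}, q_i = a_i*q_{i-1} + q_{i-2} with p_{-2}=0, p_{-1}=1, q_{-2}=1, q_{-1}=0):
  i=0: a_0=25, p_0 = 25*1 + 0 = 25, q_0 = 25*0 + 1 = 1.
  i=1: a_1=1, p_1 = 1*25 + 1 = 26, q_1 = 1*1 + 0 = 1.
  i=2: a_2=5, p_2 = 5*26 + 25 = 155, q_2 = 5*1 + 1 = 6.
  i=3: a_3=2, p_3 = 2*155 + 26 = 336, q_3 = 2*6 + 1 = 13.
  i=4: a_4=12, p_4 = 12*336 + 155 = 4187, q_4 = 12*13 + 6 = 162.
  i=5: a_5=2, p_5 = 2*4187 + 336 = 8710, q_5 = 2*162 + 13 = 337.
  i=6: a_6=5, p_6 = 5*8710 + 4187 = 47737, q_6 = 5*337 + 162 = 1847.
  i=7: a_7=1, p_7 = 1*47737 + 8710 = 56447, q_7 = 1*1847 + 337 = 2184.
Check: 56447^2 - 668*2184^2 = 3186263809 - 3186263808 = 1, so (x, y) = (56447, 2184) solves the equation, and by the theorem it is the least positive solution.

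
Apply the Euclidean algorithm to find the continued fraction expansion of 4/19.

[0; 4, 1, 3]

Run the Euclidean algorithm on 4 and 19; the successive quotients are the partial quotients a_0, a_1, ... (each step inverts the fractional part left over by the previous one):
  4 = 0*19 + 4, so a_0 = 0.
  19 = 4*4 + 3, so a_1 = 4.
  4 = 1*3 + 1, so a_2 = 1.
  3 = 3*1 + 0, so a_3 = 3.
The remainder reaches 0 after 4 divisions, so the expansion has 4 partial quotients, read off in order.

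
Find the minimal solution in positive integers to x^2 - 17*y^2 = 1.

(x, y) = (33, 8)

First expand sqrt(17) as a continued fraction. With x_i = (sqrt(17) + m_i)/d_i and (m_0, d_0) = (0, 1): a_0 = floor(sqrt(17)) = 4, since 4^2 = 16 <= 17 < 25 = 5^2.
Iterate m_{i+1} = d_i*a_i - m_i, d_{i+1} = (17 - m_{i+1}^2)/d_i, a_{i+1} = floor((a_0 + m_{i+1})/d_{i+1}):
  m_1 = 1*4 - 0 = 4, d_1 = (17 - 4^2)/1 = 1/1 = 1, a_1 = floor((4 + 4)/1) = 8.
  m_2 = 1*8 - 4 = 4, d_2 = (17 - 4^2)/1 = 1/1 = 1: (m_2, d_2) = (m_1, d_1) = (4, 1), so from here the quotient a_1 repeats; the period length is 1.
So sqrt(17) = [4; (8)] with period length k = 1.
k is odd, so (p_{k-1}, q_{k-1}) only solves x^2 - 17y^2 = -1 and the fundamental solution of x^2 - 17y^2 = 1 is (p_{2k-1}, q_{2k-1}) = (p_1, q_1); compute convergents through index 1, running through the period twice.
Convergents (p_i = a_i*p_{i-1} + p_{i-2}, q_i = a_i*q_{i-1} + q_{i-2} with p_{-2}=0, p_{-1}=1, q_{-2}=1, q_{-1}=0):
  i=0: a_0=4, p_0 = 4*1 + 0 = 4, q_0 = 4*0 + 1 = 1.
  i=1: a_1=8, p_1 = 8*4 + 1 = 33, q_1 = 8*1 + 0 = 8.
Indeed p_0^2 - 17*q_0^2 = 16 - 17 = -1, not +1.
Check: 33^2 - 17*8^2 = 1089 - 1088 = 1, so (x, y) = (33, 8) solves the equation, and by the theorem it is the least positive solution.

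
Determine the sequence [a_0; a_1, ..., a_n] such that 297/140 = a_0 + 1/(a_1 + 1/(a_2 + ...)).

Run the Euclidean algorithm on 297 and 140; the successive quotients are the partial quotients a_0, a_1, ... (each step inverts the fractional part left over by the previous one):
  297 = 2*140 + 17, so a_0 = 2.
  140 = 8*17 + 4, so a_1 = 8.
  17 = 4*4 + 1, so a_2 = 4.
  4 = 4*1 + 0, so a_3 = 4.
The remainder reaches 0 after 4 divisions, so the expansion has 4 partial quotients, read off in order.

[2; 8, 4, 4]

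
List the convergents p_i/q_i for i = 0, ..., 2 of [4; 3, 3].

4/1, 13/3, 43/10

Using the convergent recurrence p_i = a_i*p_{i-1} + p_{i-2}, q_i = a_i*q_{i-1} + q_{i-2} with p_{-2}=0, p_{-1}=1, q_{-2}=1, q_{-1}=0:
  i=0: a_0=4, p_0 = 4*1 + 0 = 4, q_0 = 4*0 + 1 = 1.
  i=1: a_1=3, p_1 = 3*4 + 1 = 13, q_1 = 3*1 + 0 = 3.
  i=2: a_2=3, p_2 = 3*13 + 4 = 43, q_2 = 3*3 + 1 = 10.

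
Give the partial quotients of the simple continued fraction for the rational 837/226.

Run the Euclidean algorithm on 837 and 226; the successive quotients are the partial quotients a_0, a_1, ... (each step inverts the fractional part left over by the previous one):
  837 = 3*226 + 159, so a_0 = 3.
  226 = 1*159 + 67, so a_1 = 1.
  159 = 2*67 + 25, so a_2 = 2.
  67 = 2*25 + 17, so a_3 = 2.
  25 = 1*17 + 8, so a_4 = 1.
  17 = 2*8 + 1, so a_5 = 2.
  8 = 8*1 + 0, so a_6 = 8.
The remainder reaches 0 after 7 divisions, so the expansion has 7 partial quotients, read off in order.

[3; 1, 2, 2, 1, 2, 8]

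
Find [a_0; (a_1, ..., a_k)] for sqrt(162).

Write x_i = (sqrt(162) + m_i)/d_i with (m_0, d_0) = (0, 1). a_0 = floor(sqrt(162)) = 12, since 12^2 = 144 <= 162 < 169 = 13^2.
Iterate m_{i+1} = d_i*a_i - m_i, d_{i+1} = (162 - m_{i+1}^2)/d_i, a_{i+1} = floor((a_0 + m_{i+1})/d_{i+1}):
  m_1 = 1*12 - 0 = 12, d_1 = (162 - 12^2)/1 = 18/1 = 18, a_1 = floor((12 + 12)/18) = 1.
  m_2 = 18*1 - 12 = 6, d_2 = (162 - 6^2)/18 = 126/18 = 7, a_2 = floor((12 + 6)/7) = 2.
  m_3 = 7*2 - 6 = 8, d_3 = (162 - 8^2)/7 = 98/7 = 14, a_3 = floor((12 + 8)/14) = 1.
  m_4 = 14*1 - 8 = 6, d_4 = (162 - 6^2)/14 = 126/14 = 9, a_4 = floor((12 + 6)/9) = 2.
  m_5 = 9*2 - 6 = 12, d_5 = (162 - 12^2)/9 = 18/9 = 2, a_5 = floor((12 + 12)/2) = 12.
  m_6 = 2*12 - 12 = 12, d_6 = (162 - 12^2)/2 = 18/2 = 9, a_6 = floor((12 + 12)/9) = 2.
  m_7 = 9*2 - 12 = 6, d_7 = (162 - 6^2)/9 = 126/9 = 14, a_7 = floor((12 + 6)/14) = 1.
  m_8 = 14*1 - 6 = 8, d_8 = (162 - 8^2)/14 = 98/14 = 7, a_8 = floor((12 + 8)/7) = 2.
  m_9 = 7*2 - 8 = 6, d_9 = (162 - 6^2)/7 = 126/7 = 18, a_9 = floor((12 + 6)/18) = 1.
  m_10 = 18*1 - 6 = 12, d_10 = (162 - 12^2)/18 = 18/18 = 1, a_10 = floor((12 + 12)/1) = 24.
  m_11 = 1*24 - 12 = 12, d_11 = (162 - 12^2)/1 = 18/1 = 18: (m_11, d_11) = (m_1, d_1) = (12, 18), so from here the quotients repeat a_1, ..., a_10; the period length is 10.
Hence the expansion of sqrt(162) is a_0 = 12 followed by the repeating block 1, 2, 1, 2, 12, 2, 1, 2, 1, 24 (period 10).

[12; (1, 2, 1, 2, 12, 2, 1, 2, 1, 24)]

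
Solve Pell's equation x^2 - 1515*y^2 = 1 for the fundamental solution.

(x, y) = (506, 13)

First expand sqrt(1515) as a continued fraction. With x_i = (sqrt(1515) + m_i)/d_i and (m_0, d_0) = (0, 1): a_0 = floor(sqrt(1515)) = 38, since 38^2 = 1444 <= 1515 < 1521 = 39^2.
Iterate m_{i+1} = d_i*a_i - m_i, d_{i+1} = (1515 - m_{i+1}^2)/d_i, a_{i+1} = floor((a_0 + m_{i+1})/d_{i+1}):
  m_1 = 1*38 - 0 = 38, d_1 = (1515 - 38^2)/1 = 71/1 = 71, a_1 = floor((38 + 38)/71) = 1.
  m_2 = 71*1 - 38 = 33, d_2 = (1515 - 33^2)/71 = 426/71 = 6, a_2 = floor((38 + 33)/6) = 11.
  m_3 = 6*11 - 33 = 33, d_3 = (1515 - 33^2)/6 = 426/6 = 71, a_3 = floor((38 + 33)/71) = 1.
  m_4 = 71*1 - 33 = 38, d_4 = (1515 - 38^2)/71 = 71/71 = 1, a_4 = floor((38 + 38)/1) = 76.
  m_5 = 1*76 - 38 = 38, d_5 = (1515 - 38^2)/1 = 71/1 = 71: (m_5, d_5) = (m_1, d_1) = (38, 71), so from here the quotients repeat a_1, ..., a_4; the period length is 4.
So sqrt(1515) = [38; (1, 11, 1, 76)] with period length k = 4.
k is even, so the fundamental solution of x^2 - 1515y^2 = 1 is (p_{k-1}, q_{k-1}) = (p_3, q_3); compute convergents through index 3.
Convergents (p_i = a_i*p_{i-1} + p_{i-2}, q_i = a_i*q_{i-1} + q_{i-2} with p_{-2}=0, p_{-1}=1, q_{-2}=1, q_{-1}=0):
  i=0: a_0=38, p_0 = 38*1 + 0 = 38, q_0 = 38*0 + 1 = 1.
  i=1: a_1=1, p_1 = 1*38 + 1 = 39, q_1 = 1*1 + 0 = 1.
  i=2: a_2=11, p_2 = 11*39 + 38 = 467, q_2 = 11*1 + 1 = 12.
  i=3: a_3=1, p_3 = 1*467 + 39 = 506, q_3 = 1*12 + 1 = 13.
Check: 506^2 - 1515*13^2 = 256036 - 256035 = 1, so (x, y) = (506, 13) solves the equation, and by the theorem it is the least positive solution.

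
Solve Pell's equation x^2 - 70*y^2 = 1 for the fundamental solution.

(x, y) = (251, 30)

First expand sqrt(70) as a continued fraction. With x_i = (sqrt(70) + m_i)/d_i and (m_0, d_0) = (0, 1): a_0 = floor(sqrt(70)) = 8, since 8^2 = 64 <= 70 < 81 = 9^2.
Iterate m_{i+1} = d_i*a_i - m_i, d_{i+1} = (70 - m_{i+1}^2)/d_i, a_{i+1} = floor((a_0 + m_{i+1})/d_{i+1}):
  m_1 = 1*8 - 0 = 8, d_1 = (70 - 8^2)/1 = 6/1 = 6, a_1 = floor((8 + 8)/6) = 2.
  m_2 = 6*2 - 8 = 4, d_2 = (70 - 4^2)/6 = 54/6 = 9, a_2 = floor((8 + 4)/9) = 1.
  m_3 = 9*1 - 4 = 5, d_3 = (70 - 5^2)/9 = 45/9 = 5, a_3 = floor((8 + 5)/5) = 2.
  m_4 = 5*2 - 5 = 5, d_4 = (70 - 5^2)/5 = 45/5 = 9, a_4 = floor((8 + 5)/9) = 1.
  m_5 = 9*1 - 5 = 4, d_5 = (70 - 4^2)/9 = 54/9 = 6, a_5 = floor((8 + 4)/6) = 2.
  m_6 = 6*2 - 4 = 8, d_6 = (70 - 8^2)/6 = 6/6 = 1, a_6 = floor((8 + 8)/1) = 16.
  m_7 = 1*16 - 8 = 8, d_7 = (70 - 8^2)/1 = 6/1 = 6: (m_7, d_7) = (m_1, d_1) = (8, 6), so from here the quotients repeat a_1, ..., a_6; the period length is 6.
So sqrt(70) = [8; (2, 1, 2, 1, 2, 16)] with period length k = 6.
k is even, so the fundamental solution of x^2 - 70y^2 = 1 is (p_{k-1}, q_{k-1}) = (p_5, q_5); compute convergents through index 5.
Convergents (p_i = a_i*p_{i-1} + p_{i-2}, q_i = a_i*q_{i-1} + q_{i-2} with p_{-2}=0, p_{-1}=1, q_{-2}=1, q_{-1}=0):
  i=0: a_0=8, p_0 = 8*1 + 0 = 8, q_0 = 8*0 + 1 = 1.
  i=1: a_1=2, p_1 = 2*8 + 1 = 17, q_1 = 2*1 + 0 = 2.
  i=2: a_2=1, p_2 = 1*17 + 8 = 25, q_2 = 1*2 + 1 = 3.
  i=3: a_3=2, p_3 = 2*25 + 17 = 67, q_3 = 2*3 + 2 = 8.
  i=4: a_4=1, p_4 = 1*67 + 25 = 92, q_4 = 1*8 + 3 = 11.
  i=5: a_5=2, p_5 = 2*92 + 67 = 251, q_5 = 2*11 + 8 = 30.
Check: 251^2 - 70*30^2 = 63001 - 63000 = 1, so (x, y) = (251, 30) solves the equation, and by the theorem it is the least positive solution.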